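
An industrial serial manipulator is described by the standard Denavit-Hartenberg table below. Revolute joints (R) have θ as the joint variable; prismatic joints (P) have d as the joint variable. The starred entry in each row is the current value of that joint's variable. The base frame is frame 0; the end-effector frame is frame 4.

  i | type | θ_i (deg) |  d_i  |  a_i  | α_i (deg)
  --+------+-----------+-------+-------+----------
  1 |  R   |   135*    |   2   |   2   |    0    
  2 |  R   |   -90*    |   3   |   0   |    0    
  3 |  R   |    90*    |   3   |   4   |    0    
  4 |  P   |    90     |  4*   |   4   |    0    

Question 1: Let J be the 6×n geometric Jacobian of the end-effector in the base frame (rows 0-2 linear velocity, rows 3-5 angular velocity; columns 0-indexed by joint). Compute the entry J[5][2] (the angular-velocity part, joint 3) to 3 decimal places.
axis z_2 = (0.0000,0.0000,1.0000); lever o_n−o_2 = (-5.6569,0.0000,7.0000)
cross product → J_v[:, 2] = (-0.0000,-5.6569,0.0000)
J_ω[:, 2] = z_2
entry J[5][2] = 1.0000

1.000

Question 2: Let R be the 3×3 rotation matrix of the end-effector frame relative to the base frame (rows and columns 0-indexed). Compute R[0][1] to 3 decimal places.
0.707

End-effector y-axis (col 1 of R) = (0.7071,-0.7071,0.0000)
R[0][1] = 0.7071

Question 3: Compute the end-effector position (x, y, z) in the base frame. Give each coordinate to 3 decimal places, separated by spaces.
-7.071 1.414 12.000

after link 1: o_1 = (-1.4142, 1.4142, 2.0000)
after link 2: o_2 = (-1.4142, 1.4142, 5.0000)
after link 3: o_3 = (-4.2426, 4.2426, 8.0000)
after link 4: o_4 = (-7.0711, 1.4142, 12.0000)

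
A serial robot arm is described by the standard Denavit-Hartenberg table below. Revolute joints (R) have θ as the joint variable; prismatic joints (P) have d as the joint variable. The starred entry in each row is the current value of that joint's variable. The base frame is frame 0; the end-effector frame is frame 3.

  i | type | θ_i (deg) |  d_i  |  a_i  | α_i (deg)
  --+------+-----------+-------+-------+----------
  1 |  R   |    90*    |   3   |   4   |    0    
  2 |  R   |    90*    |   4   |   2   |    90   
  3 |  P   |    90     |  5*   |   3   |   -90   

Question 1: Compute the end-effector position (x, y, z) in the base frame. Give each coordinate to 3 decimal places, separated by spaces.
after link 1: o_1 = (0.0000, 4.0000, 3.0000)
after link 2: o_2 = (-2.0000, 4.0000, 7.0000)
after link 3: o_3 = (-2.0000, 9.0000, 10.0000)

-2.000 9.000 10.000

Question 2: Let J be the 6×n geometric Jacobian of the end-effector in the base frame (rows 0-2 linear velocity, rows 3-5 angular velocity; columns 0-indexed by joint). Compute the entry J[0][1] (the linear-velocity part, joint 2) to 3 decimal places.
-5.000

axis z_1 = (0.0000,0.0000,1.0000); lever o_n−o_1 = (-2.0000,5.0000,7.0000)
cross product → J_v[:, 1] = (-5.0000,-2.0000,0.0000)
J_ω[:, 1] = z_1
entry J[0][1] = -5.0000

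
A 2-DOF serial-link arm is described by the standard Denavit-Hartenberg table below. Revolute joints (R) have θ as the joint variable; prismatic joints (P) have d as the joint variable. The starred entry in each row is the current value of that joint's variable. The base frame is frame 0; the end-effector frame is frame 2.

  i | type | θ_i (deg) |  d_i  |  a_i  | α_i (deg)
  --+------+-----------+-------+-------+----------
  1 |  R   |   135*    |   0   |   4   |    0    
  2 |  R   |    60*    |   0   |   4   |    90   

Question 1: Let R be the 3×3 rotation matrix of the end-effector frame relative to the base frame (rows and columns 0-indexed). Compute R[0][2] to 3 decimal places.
-0.259

End-effector z-axis (col 2 of R) = (-0.2588,0.9659,0.0000)
R[0][2] = -0.2588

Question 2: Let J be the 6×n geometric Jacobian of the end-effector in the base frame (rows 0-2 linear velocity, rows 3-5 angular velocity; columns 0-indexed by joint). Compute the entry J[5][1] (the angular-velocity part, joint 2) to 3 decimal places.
axis z_1 = (0.0000,0.0000,1.0000); lever o_n−o_1 = (-3.8637,-1.0353,0.0000)
cross product → J_v[:, 1] = (1.0353,-3.8637,0.0000)
J_ω[:, 1] = z_1
entry J[5][1] = 1.0000

1.000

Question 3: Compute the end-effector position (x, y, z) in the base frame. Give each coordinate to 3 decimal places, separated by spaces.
after link 1: o_1 = (-2.8284, 2.8284, 0.0000)
after link 2: o_2 = (-6.6921, 1.7932, 0.0000)

-6.692 1.793 0.000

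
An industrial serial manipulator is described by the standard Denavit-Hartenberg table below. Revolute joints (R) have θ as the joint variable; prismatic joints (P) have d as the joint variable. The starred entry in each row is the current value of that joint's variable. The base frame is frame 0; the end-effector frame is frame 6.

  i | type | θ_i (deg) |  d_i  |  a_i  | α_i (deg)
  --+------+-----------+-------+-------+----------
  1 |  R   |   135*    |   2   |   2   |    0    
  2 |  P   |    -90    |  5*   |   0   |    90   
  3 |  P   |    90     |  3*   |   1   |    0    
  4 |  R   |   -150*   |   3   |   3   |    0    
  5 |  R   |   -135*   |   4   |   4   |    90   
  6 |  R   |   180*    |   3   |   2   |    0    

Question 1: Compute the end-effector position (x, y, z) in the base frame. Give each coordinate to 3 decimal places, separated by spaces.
5.901 -5.413 8.817

after link 1: o_1 = (-1.4142, 1.4142, 2.0000)
after link 2: o_2 = (-1.4142, 1.4142, 7.0000)
after link 3: o_3 = (0.7071, -0.7071, 8.0000)
after link 4: o_4 = (3.8891, -1.7678, 5.4019)
after link 5: o_5 = (3.9855, -7.3282, 6.4372)
after link 6: o_6 = (5.9005, -5.4132, 8.8173)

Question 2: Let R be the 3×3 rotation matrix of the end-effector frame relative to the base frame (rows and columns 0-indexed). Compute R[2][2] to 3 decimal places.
End-effector z-axis (col 2 of R) = (0.1830,0.1830,0.9659)
R[2][2] = 0.9659

0.966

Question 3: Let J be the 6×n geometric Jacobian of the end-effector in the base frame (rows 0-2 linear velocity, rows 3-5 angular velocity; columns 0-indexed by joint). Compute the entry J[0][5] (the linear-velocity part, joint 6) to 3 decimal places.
axis z_5 = (0.1830,0.1830,0.9659); lever o_n−o_5 = (1.9151,1.9151,2.3801)
cross product → J_v[:, 5] = (-1.4142,1.4142,0.0000)
J_ω[:, 5] = z_5
entry J[0][5] = -1.4142

-1.414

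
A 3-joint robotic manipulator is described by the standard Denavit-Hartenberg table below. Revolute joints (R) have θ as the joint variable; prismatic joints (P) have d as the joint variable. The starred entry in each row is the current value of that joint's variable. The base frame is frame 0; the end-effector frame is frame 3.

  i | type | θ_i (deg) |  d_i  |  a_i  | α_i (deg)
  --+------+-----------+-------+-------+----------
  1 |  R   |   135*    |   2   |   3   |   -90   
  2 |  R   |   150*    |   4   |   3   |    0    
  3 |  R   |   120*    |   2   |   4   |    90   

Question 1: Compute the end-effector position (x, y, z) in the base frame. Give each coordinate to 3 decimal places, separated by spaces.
-4.527 -3.958 4.500

after link 1: o_1 = (-2.1213, 2.1213, 2.0000)
after link 2: o_2 = (-3.1126, -2.5442, 0.5000)
after link 3: o_3 = (-4.5268, -3.9584, 4.5000)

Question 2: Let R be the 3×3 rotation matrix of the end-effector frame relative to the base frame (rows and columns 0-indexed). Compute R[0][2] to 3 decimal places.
End-effector z-axis (col 2 of R) = (0.7071,-0.7071,-0.0000)
R[0][2] = 0.7071

0.707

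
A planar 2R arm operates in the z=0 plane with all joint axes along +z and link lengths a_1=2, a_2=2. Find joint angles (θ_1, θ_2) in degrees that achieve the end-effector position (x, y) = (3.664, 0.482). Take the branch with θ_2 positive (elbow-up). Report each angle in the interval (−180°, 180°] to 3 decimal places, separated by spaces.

cos θ_2 = (13.6572−2²−2²)/(2·2·2) = 0.7072; θ_2 = 44.9963° (elbow-up)
β = atan2(0.4820,3.6640) = 7.4942°; ψ = atan2(1.4141,3.4143) = 22.4981°
θ_1 = β − ψ = -15.0039°

-15.004 44.996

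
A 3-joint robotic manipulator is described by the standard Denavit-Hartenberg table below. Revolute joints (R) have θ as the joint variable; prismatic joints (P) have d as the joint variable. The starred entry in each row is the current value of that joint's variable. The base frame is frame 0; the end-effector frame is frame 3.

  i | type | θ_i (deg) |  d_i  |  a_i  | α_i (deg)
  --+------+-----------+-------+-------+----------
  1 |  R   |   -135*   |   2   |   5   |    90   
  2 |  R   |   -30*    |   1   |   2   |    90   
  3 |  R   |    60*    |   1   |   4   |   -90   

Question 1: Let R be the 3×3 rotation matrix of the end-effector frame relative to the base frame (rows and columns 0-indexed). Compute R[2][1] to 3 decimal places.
End-effector y-axis (col 1 of R) = (-0.3536,-0.3536,0.8660)
R[2][1] = 0.8660

0.866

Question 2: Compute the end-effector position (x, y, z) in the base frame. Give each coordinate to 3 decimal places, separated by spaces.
-8.788 -2.475 -0.866

after link 1: o_1 = (-3.5355, -3.5355, 2.0000)
after link 2: o_2 = (-5.4674, -4.0532, 1.0000)
after link 3: o_3 = (-8.7881, -2.4749, -0.8660)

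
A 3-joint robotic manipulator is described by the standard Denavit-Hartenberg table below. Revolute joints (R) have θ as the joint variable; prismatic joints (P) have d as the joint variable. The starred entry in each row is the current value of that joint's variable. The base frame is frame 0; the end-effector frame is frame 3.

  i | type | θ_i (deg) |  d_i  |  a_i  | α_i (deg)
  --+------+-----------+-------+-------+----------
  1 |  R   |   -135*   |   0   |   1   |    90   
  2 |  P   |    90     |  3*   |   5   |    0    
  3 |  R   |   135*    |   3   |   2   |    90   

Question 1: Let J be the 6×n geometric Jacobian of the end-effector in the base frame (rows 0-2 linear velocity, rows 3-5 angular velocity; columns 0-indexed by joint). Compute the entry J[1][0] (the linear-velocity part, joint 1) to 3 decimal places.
axis z_0 = ẑ; lever o_n−o_0 = (-3.9497,4.5355,3.5858)
cross product → J_v[:, 0] = (-4.5355,-3.9497,0.0000)
J_ω[:, 0] = z_0
entry J[1][0] = -3.9497

-3.950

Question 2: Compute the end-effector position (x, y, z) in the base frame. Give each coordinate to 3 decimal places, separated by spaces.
after link 1: o_1 = (-0.7071, -0.7071, 0.0000)
after link 2: o_2 = (-2.8284, 1.4142, 5.0000)
after link 3: o_3 = (-3.9497, 4.5355, 3.5858)

-3.950 4.536 3.586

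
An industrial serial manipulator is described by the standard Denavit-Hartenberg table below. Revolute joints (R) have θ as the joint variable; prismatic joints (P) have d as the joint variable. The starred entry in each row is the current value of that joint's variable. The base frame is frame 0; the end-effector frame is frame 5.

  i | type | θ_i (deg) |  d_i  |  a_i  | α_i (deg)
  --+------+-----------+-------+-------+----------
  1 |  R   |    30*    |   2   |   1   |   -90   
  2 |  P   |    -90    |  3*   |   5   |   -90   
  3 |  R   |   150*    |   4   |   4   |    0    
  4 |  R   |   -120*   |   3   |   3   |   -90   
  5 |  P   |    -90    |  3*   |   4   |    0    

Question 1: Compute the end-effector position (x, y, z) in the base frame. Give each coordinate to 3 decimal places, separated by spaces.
11.941 3.317 4.634

after link 1: o_1 = (0.8660, 0.5000, 2.0000)
after link 2: o_2 = (-0.6340, 3.0981, 7.0000)
after link 3: o_3 = (3.8301, 3.3660, 3.5359)
after link 4: o_4 = (7.1782, 3.5670, 6.1340)
after link 5: o_5 = (11.9413, 3.3170, 4.6340)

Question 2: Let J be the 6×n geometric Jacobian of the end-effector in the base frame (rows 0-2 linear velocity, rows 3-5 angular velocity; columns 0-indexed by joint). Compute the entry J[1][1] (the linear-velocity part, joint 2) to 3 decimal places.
0.866

prismatic axis z_1 = (-0.5000,0.8660,0.0000)
J_v[:, 1] = z_1; J_ω[:, 1] = (0,0,0)
entry J[1][1] = 0.8660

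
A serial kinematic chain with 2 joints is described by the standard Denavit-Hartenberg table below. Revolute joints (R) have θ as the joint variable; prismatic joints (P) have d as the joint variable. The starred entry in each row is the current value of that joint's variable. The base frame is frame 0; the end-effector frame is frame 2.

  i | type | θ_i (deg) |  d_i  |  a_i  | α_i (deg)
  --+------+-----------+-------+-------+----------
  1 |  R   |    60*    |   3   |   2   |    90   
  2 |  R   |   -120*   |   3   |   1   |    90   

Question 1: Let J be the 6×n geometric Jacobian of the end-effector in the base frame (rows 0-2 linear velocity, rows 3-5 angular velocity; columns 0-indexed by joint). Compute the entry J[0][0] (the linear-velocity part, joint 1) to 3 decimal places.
0.201

axis z_0 = ẑ; lever o_n−o_0 = (3.3481,-0.2010,2.1340)
cross product → J_v[:, 0] = (0.2010,3.3481,-0.0000)
J_ω[:, 0] = z_0
entry J[0][0] = 0.2010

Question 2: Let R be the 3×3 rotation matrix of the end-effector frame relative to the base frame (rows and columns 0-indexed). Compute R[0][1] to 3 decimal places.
End-effector y-axis (col 1 of R) = (0.8660,-0.5000,0.0000)
R[0][1] = 0.8660

0.866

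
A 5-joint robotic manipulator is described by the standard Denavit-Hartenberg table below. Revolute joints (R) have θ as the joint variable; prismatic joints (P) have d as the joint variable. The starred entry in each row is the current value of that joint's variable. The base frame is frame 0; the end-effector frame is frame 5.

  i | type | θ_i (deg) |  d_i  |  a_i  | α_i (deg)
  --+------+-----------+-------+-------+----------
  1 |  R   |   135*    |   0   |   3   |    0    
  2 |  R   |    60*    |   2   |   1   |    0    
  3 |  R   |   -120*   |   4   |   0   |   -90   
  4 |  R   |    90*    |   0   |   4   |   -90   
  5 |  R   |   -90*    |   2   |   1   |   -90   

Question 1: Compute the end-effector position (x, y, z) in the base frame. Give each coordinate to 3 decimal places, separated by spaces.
after link 1: o_1 = (-2.1213, 2.1213, 0.0000)
after link 2: o_2 = (-3.0872, 1.8625, 2.0000)
after link 3: o_3 = (-3.0872, 1.8625, 6.0000)
after link 4: o_4 = (-3.0872, 1.8625, 2.0000)
after link 5: o_5 = (-4.5708, 0.1895, 2.0000)

-4.571 0.189 2.000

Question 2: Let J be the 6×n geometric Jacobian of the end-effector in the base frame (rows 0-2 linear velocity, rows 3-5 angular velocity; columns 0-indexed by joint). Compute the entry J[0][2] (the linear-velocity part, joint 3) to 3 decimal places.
1.673

axis z_2 = (0.0000,0.0000,1.0000); lever o_n−o_2 = (-1.4836,-1.6730,-0.0000)
cross product → J_v[:, 2] = (1.6730,-1.4836,0.0000)
J_ω[:, 2] = z_2
entry J[0][2] = 1.6730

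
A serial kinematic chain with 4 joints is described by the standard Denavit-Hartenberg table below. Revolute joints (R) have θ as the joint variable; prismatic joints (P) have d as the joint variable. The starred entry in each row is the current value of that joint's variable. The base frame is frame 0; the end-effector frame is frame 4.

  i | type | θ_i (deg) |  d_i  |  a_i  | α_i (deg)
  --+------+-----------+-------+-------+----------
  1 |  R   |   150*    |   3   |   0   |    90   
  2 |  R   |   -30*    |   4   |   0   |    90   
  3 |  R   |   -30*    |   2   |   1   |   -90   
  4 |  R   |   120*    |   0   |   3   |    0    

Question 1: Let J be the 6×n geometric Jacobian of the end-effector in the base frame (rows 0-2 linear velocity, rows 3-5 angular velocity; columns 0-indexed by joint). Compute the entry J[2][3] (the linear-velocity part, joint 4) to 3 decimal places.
axis z_3 = (0.0580,0.9665,-0.2500); lever o_n−o_3 = (0.2243,0.7365,2.8995)
cross product → J_v[:, 3] = (2.9865,-0.2243,-0.1740)
J_ω[:, 3] = z_3
entry J[2][3] = -0.1740

-0.174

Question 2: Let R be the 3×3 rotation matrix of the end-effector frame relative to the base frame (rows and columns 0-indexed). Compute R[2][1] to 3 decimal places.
End-effector y-axis (col 1 of R) = (0.9955,-0.0748,-0.0580)
R[2][1] = -0.0580

-0.058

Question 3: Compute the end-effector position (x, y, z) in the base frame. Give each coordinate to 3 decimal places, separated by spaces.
after link 1: o_1 = (0.0000, 0.0000, 3.0000)
after link 2: o_2 = (2.0000, 3.4641, 3.0000)
after link 3: o_3 = (1.9665, 2.9061, 0.8349)
after link 4: o_4 = (2.1908, 3.6426, 3.7345)

2.191 3.643 3.734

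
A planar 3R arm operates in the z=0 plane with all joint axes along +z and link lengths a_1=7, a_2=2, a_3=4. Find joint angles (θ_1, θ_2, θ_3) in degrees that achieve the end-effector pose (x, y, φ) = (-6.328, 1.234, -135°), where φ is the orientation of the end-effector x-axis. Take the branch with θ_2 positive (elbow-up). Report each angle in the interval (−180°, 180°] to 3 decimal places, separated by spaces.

wrist centre = target − a_3·(cos φ, sin φ) = (-3.4996, 4.0624)
cos θ_2 = (28.7503−7²−2²)/(2·7·2) = -0.8661; θ_2 = 150.0039° (elbow-up)
β = atan2(4.0624,-3.4996) = 130.7432°; ψ = atan2(0.9999,5.2679) = 10.7473°
θ_1 = β − ψ = 119.9959°
θ_3 = φ − θ_1 − θ_2 = -44.9999° (wrapped to (-180°,180°])

119.996 150.004 -45.000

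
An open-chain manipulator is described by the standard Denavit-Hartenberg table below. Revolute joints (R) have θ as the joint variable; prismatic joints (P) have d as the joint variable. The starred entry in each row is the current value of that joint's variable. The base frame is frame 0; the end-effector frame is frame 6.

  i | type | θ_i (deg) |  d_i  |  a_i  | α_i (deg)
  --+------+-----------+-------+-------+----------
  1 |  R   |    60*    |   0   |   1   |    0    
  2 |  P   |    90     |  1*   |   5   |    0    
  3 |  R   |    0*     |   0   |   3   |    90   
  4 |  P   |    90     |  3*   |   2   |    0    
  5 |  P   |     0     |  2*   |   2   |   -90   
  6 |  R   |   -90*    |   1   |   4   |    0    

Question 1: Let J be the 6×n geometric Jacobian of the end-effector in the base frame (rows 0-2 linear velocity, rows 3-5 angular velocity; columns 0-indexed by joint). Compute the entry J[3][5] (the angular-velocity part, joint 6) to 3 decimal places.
0.866

axis z_5 = (0.8660,-0.5000,0.0000); lever o_n−o_5 = (2.8660,2.9641,0.0000)
cross product → J_v[:, 5] = (-0.0000,-0.0000,4.0000)
J_ω[:, 5] = z_5
entry J[3][5] = 0.8660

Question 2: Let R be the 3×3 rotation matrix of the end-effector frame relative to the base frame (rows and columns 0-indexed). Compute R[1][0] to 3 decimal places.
End-effector x-axis (col 0 of R) = (0.5000,0.8660,0.0000)
R[1][0] = 0.8660

0.866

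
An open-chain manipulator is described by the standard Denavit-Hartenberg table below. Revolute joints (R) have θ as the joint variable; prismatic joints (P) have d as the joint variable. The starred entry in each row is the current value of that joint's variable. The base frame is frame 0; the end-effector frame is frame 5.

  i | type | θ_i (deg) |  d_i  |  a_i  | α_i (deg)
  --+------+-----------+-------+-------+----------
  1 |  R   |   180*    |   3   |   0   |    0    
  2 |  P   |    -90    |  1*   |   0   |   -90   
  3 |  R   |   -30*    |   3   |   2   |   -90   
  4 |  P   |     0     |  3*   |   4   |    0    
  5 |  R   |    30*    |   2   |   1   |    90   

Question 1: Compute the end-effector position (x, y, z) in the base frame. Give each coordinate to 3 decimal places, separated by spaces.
after link 1: o_1 = (0.0000, 0.0000, 3.0000)
after link 2: o_2 = (0.0000, 0.0000, 4.0000)
after link 3: o_3 = (-3.0000, 1.7321, 5.0000)
after link 4: o_4 = (-3.0000, 6.6962, 4.4019)
after link 5: o_5 = (-2.5000, 8.4462, 3.1029)

-2.500 8.446 3.103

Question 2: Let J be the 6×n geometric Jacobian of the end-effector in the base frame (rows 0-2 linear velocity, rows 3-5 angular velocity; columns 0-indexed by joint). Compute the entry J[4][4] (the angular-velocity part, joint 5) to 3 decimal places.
0.500

axis z_4 = (-0.0000,0.5000,-0.8660); lever o_n−o_4 = (0.5000,1.7500,-1.2990)
cross product → J_v[:, 4] = (0.8660,-0.4330,-0.2500)
J_ω[:, 4] = z_4
entry J[4][4] = 0.5000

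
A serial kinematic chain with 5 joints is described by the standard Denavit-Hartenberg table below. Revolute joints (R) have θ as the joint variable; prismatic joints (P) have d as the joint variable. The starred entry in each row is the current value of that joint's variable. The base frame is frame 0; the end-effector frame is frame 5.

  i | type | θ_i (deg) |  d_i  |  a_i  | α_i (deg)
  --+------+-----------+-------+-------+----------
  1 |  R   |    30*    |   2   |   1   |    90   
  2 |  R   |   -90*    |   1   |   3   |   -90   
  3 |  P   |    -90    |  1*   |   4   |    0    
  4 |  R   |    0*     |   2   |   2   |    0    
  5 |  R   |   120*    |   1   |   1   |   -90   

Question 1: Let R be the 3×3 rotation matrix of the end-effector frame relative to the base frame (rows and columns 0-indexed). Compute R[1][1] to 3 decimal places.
End-effector y-axis (col 1 of R) = (-0.8660,-0.5000,-0.0000)
R[1][1] = -0.5000

-0.500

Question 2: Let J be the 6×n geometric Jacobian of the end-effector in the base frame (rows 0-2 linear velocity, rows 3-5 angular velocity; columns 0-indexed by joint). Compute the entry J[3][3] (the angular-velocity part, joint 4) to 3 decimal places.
0.866

axis z_3 = (0.8660,0.5000,0.0000); lever o_n−o_3 = (3.3481,0.2010,-0.8660)
cross product → J_v[:, 3] = (-0.4330,0.7500,-1.5000)
J_ω[:, 3] = z_3
entry J[3][3] = 0.8660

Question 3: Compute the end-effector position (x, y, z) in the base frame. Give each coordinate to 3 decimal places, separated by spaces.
after link 1: o_1 = (0.8660, 0.5000, 2.0000)
after link 2: o_2 = (1.3660, -0.3660, -1.0000)
after link 3: o_3 = (4.2321, -3.3301, -1.0000)
after link 4: o_4 = (6.9641, -4.0622, -1.0000)
after link 5: o_5 = (7.5801, -3.1292, -1.8660)

7.580 -3.129 -1.866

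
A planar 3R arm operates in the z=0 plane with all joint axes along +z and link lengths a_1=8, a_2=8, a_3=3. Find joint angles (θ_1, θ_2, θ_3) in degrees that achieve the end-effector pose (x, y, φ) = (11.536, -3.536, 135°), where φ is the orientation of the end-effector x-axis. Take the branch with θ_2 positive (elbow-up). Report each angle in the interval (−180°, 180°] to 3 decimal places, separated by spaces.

wrist centre = target − a_3·(cos φ, sin φ) = (13.6573, -5.6573)
cos θ_2 = (218.5277−8²−8²)/(2·8·8) = 0.7072; θ_2 = 44.9886° (elbow-up)
β = atan2(-5.6573,13.6573) = -22.5010°; ψ = atan2(5.6557,13.6580) = 22.4943°
θ_1 = β − ψ = -44.9953°
θ_3 = φ − θ_1 − θ_2 = 135.0067° (wrapped to (-180°,180°])

-44.995 44.989 135.007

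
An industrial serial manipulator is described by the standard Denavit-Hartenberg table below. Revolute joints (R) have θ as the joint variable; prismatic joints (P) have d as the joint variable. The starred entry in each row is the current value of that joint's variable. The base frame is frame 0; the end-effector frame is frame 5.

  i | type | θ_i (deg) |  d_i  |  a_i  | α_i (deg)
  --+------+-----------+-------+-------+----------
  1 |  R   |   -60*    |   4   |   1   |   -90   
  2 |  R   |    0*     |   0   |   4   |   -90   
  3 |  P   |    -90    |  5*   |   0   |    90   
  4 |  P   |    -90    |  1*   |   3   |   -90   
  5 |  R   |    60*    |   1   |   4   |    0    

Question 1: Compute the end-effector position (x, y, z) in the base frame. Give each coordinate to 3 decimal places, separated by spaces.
after link 1: o_1 = (0.5000, -0.8660, 4.0000)
after link 2: o_2 = (2.5000, -4.3301, 4.0000)
after link 3: o_3 = (2.5000, -4.3301, -1.0000)
after link 4: o_4 = (2.0000, -3.4641, 2.0000)
after link 5: o_5 = (4.5981, -5.9641, 4.0000)

4.598 -5.964 4.000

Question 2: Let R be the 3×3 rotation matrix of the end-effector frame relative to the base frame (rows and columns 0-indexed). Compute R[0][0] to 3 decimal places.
0.433

End-effector x-axis (col 0 of R) = (0.4330,-0.7500,0.5000)
R[0][0] = 0.4330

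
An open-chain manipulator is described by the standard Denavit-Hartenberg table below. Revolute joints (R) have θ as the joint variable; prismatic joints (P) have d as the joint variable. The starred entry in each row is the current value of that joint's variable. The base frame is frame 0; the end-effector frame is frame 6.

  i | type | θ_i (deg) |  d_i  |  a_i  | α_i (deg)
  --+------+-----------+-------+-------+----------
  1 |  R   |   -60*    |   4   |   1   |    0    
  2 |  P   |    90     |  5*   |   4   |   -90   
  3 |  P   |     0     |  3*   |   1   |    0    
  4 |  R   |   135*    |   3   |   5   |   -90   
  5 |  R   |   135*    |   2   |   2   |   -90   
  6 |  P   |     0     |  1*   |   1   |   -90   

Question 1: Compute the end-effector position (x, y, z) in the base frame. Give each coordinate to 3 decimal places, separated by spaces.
after link 1: o_1 = (0.5000, -0.8660, 4.0000)
after link 2: o_2 = (3.9641, 1.1340, 9.0000)
after link 3: o_3 = (3.3301, 4.2321, 9.0000)
after link 4: o_4 = (-1.2317, 5.0624, 5.4645)
after link 5: o_5 = (-0.8833, 3.6305, 7.8787)
after link 6: o_6 = (-0.0173, 4.1305, 8.8787)

-0.017 4.131 8.879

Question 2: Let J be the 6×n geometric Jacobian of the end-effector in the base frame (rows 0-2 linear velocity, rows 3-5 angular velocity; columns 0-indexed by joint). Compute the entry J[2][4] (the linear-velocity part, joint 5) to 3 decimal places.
axis z_4 = (-0.6124,-0.3536,0.7071); lever o_n−o_4 = (1.2144,-0.9319,3.4142)
cross product → J_v[:, 4] = (-0.5482,2.9495,1.0000)
J_ω[:, 4] = z_4
entry J[2][4] = 1.0000

1.000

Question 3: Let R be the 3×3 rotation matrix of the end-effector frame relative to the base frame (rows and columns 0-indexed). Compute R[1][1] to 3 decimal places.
End-effector y-axis (col 1 of R) = (-0.0795,-0.8624,-0.5000)
R[1][1] = -0.8624

-0.862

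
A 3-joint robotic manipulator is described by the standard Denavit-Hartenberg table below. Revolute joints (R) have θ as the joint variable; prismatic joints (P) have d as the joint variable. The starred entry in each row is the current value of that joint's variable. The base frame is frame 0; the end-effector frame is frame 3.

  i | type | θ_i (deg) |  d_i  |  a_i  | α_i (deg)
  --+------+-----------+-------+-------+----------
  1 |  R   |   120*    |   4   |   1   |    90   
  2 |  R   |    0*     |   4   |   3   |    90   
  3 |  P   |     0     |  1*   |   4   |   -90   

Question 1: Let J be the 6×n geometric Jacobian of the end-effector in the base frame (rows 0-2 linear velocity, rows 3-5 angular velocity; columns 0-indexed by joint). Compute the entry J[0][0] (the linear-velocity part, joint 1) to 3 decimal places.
-8.928

axis z_0 = ẑ; lever o_n−o_0 = (-0.5359,8.9282,3.0000)
cross product → J_v[:, 0] = (-8.9282,-0.5359,0.0000)
J_ω[:, 0] = z_0
entry J[0][0] = -8.9282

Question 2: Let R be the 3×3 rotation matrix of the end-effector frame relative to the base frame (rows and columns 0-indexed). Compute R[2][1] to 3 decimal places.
End-effector y-axis (col 1 of R) = (-0.0000,-0.0000,1.0000)
R[2][1] = 1.0000

1.000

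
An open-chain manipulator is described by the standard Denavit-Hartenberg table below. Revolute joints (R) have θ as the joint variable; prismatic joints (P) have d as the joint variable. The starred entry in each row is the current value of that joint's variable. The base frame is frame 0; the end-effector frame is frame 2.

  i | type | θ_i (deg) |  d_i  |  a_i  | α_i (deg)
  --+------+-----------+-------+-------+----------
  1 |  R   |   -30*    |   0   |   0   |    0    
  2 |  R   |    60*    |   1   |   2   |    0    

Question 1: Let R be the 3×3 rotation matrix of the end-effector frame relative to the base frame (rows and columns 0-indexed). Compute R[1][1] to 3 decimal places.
0.866

End-effector y-axis (col 1 of R) = (-0.5000,0.8660,0.0000)
R[1][1] = 0.8660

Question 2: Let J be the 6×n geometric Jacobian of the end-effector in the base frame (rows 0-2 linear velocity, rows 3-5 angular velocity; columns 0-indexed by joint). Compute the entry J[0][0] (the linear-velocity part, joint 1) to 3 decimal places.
-1.000

axis z_0 = ẑ; lever o_n−o_0 = (1.7321,1.0000,1.0000)
cross product → J_v[:, 0] = (-1.0000,1.7321,0.0000)
J_ω[:, 0] = z_0
entry J[0][0] = -1.0000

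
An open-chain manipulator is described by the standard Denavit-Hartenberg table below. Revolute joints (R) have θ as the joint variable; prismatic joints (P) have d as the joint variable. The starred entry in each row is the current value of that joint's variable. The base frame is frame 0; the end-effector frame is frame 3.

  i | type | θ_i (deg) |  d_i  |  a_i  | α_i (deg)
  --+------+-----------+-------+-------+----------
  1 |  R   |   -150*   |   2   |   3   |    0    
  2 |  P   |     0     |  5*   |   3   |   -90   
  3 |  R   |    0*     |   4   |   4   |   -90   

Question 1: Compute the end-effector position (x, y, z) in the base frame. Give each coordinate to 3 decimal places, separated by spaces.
after link 1: o_1 = (-2.5981, -1.5000, 2.0000)
after link 2: o_2 = (-5.1962, -3.0000, 7.0000)
after link 3: o_3 = (-6.6603, -8.4641, 7.0000)

-6.660 -8.464 7.000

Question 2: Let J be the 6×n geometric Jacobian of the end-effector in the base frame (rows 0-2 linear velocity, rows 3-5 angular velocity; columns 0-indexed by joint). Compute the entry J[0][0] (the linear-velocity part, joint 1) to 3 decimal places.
8.464

axis z_0 = ẑ; lever o_n−o_0 = (-6.6603,-8.4641,7.0000)
cross product → J_v[:, 0] = (8.4641,-6.6603,0.0000)
J_ω[:, 0] = z_0
entry J[0][0] = 8.4641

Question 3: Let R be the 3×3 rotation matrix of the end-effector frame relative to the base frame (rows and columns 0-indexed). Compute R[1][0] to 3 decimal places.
-0.500

End-effector x-axis (col 0 of R) = (-0.8660,-0.5000,0.0000)
R[1][0] = -0.5000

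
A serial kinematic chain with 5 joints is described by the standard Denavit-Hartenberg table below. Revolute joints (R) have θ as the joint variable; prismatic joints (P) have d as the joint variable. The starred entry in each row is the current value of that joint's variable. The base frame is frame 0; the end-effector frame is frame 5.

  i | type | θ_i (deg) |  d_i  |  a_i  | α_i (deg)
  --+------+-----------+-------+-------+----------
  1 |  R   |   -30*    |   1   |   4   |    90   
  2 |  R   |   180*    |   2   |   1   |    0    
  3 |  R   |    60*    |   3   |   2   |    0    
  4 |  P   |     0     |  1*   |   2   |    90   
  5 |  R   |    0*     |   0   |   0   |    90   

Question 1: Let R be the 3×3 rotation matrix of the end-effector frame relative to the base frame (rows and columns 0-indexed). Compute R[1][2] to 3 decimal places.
End-effector z-axis (col 2 of R) = (0.5000,0.8660,0.0000)
R[1][2] = 0.8660

0.866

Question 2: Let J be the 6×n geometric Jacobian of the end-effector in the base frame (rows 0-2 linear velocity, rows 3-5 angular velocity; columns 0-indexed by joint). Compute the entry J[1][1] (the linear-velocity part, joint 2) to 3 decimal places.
axis z_1 = (-0.5000,-0.8660,0.0000); lever o_n−o_1 = (-5.5981,-3.6962,-3.4641)
cross product → J_v[:, 1] = (3.0000,-1.7321,-3.0000)
J_ω[:, 1] = z_1
entry J[1][1] = -1.7321

-1.732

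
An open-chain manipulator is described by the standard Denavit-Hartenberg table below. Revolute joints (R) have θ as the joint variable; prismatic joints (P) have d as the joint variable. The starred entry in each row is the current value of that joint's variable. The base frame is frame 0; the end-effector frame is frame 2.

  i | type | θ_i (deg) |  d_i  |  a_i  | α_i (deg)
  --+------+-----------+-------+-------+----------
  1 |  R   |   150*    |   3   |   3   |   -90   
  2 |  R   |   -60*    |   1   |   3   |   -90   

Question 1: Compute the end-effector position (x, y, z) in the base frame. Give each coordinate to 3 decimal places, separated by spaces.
after link 1: o_1 = (-2.5981, 1.5000, 3.0000)
after link 2: o_2 = (-4.3971, 1.3840, 5.5981)

-4.397 1.384 5.598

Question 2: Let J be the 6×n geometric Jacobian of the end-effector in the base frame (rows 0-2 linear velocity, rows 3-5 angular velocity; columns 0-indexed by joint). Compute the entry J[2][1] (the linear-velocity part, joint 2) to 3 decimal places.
axis z_1 = (-0.5000,-0.8660,0.0000); lever o_n−o_1 = (-1.7990,-0.1160,2.5981)
cross product → J_v[:, 1] = (-2.2500,1.2990,-1.5000)
J_ω[:, 1] = z_1
entry J[2][1] = -1.5000

-1.500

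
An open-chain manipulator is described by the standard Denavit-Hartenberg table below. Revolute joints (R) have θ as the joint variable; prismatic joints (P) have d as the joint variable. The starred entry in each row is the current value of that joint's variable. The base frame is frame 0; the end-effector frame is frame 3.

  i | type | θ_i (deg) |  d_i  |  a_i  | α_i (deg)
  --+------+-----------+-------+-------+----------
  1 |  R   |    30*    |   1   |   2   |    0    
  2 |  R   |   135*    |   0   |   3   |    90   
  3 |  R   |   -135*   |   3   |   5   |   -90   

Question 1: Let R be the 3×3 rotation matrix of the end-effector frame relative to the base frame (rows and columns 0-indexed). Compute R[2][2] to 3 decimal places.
End-effector z-axis (col 2 of R) = (-0.6830,0.1830,-0.7071)
R[2][2] = -0.7071

-0.707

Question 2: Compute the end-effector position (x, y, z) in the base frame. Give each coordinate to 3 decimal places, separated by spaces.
3.026 3.759 -2.536

after link 1: o_1 = (1.7321, 1.0000, 1.0000)
after link 2: o_2 = (-1.1657, 1.7765, 1.0000)
after link 3: o_3 = (3.0258, 3.7592, -2.5355)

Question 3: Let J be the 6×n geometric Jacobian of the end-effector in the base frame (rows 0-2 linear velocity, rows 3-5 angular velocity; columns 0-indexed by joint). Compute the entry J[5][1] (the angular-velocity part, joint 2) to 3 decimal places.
axis z_1 = (0.0000,0.0000,1.0000); lever o_n−o_1 = (1.2937,2.7592,-3.5355)
cross product → J_v[:, 1] = (-2.7592,1.2937,0.0000)
J_ω[:, 1] = z_1
entry J[5][1] = 1.0000

1.000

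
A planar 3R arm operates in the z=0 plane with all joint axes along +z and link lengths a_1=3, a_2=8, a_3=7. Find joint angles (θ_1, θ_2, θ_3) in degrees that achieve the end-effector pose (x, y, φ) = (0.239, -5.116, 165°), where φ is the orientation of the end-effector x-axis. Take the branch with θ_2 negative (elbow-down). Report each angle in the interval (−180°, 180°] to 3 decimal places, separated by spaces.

0.004 -60.000 -135.004

wrist centre = target − a_3·(cos φ, sin φ) = (7.0005, -6.9277)
cos θ_2 = (97.0002−3²−8²)/(2·3·8) = 0.5000; θ_2 = -59.9997° (elbow-down)
β = atan2(-6.9277,7.0005) = -44.7007°; ψ = atan2(-6.9282,7.0000) = -44.7044°
θ_1 = β − ψ = 0.0037°
θ_3 = φ − θ_1 − θ_2 = -135.0040° (wrapped to (-180°,180°])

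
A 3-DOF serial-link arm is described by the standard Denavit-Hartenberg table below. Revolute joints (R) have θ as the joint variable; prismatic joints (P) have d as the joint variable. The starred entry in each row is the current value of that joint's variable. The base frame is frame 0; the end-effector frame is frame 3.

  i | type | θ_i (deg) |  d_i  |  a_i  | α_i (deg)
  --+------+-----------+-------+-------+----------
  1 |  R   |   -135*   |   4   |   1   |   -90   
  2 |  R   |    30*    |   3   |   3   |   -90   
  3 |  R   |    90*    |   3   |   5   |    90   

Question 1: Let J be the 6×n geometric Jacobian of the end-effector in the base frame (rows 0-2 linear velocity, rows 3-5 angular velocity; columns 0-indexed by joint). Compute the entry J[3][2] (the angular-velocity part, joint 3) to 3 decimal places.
axis z_2 = (0.3536,0.3536,-0.8660); lever o_n−o_2 = (-2.4749,4.5962,-2.5981)
cross product → J_v[:, 2] = (3.0619,3.0619,2.5000)
J_ω[:, 2] = z_2
entry J[3][2] = 0.3536

0.354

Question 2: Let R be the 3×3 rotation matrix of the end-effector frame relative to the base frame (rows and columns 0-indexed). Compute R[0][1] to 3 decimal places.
End-effector y-axis (col 1 of R) = (0.3536,0.3536,-0.8660)
R[0][1] = 0.3536

0.354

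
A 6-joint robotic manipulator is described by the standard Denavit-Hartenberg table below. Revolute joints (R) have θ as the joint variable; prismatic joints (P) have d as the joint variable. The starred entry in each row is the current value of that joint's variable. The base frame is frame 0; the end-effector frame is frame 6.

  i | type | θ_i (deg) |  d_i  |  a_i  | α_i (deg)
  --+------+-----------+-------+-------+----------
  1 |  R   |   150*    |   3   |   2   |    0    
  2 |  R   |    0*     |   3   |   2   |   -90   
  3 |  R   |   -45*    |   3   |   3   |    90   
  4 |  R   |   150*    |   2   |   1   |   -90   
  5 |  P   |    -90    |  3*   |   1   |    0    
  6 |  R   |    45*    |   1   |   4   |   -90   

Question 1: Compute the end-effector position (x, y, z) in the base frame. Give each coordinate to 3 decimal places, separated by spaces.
0.798 -2.135 8.484

after link 1: o_1 = (-1.7321, 1.0000, 3.0000)
after link 2: o_2 = (-3.4641, 2.0000, 6.0000)
after link 3: o_3 = (-6.8012, 0.4626, 8.1213)
after link 4: o_4 = (-5.2961, -0.9837, 8.9232)
after link 5: o_5 = (-2.4662, 0.3824, 8.5696)
after link 6: o_6 = (0.7980, -2.1352, 8.4840)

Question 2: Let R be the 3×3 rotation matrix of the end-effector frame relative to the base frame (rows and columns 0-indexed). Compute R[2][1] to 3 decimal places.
End-effector y-axis (col 1 of R) = (-0.7392,-0.5732,0.3536)
R[2][1] = 0.3536

0.354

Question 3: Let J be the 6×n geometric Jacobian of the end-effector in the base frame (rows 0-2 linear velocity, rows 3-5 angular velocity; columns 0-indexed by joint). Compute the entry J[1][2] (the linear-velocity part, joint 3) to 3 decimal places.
axis z_2 = (-0.5000,-0.8660,0.0000); lever o_n−o_2 = (4.2621,-4.1352,2.4840)
cross product → J_v[:, 2] = (-2.1512,1.2420,5.7586)
J_ω[:, 2] = z_2
entry J[1][2] = 1.2420

1.242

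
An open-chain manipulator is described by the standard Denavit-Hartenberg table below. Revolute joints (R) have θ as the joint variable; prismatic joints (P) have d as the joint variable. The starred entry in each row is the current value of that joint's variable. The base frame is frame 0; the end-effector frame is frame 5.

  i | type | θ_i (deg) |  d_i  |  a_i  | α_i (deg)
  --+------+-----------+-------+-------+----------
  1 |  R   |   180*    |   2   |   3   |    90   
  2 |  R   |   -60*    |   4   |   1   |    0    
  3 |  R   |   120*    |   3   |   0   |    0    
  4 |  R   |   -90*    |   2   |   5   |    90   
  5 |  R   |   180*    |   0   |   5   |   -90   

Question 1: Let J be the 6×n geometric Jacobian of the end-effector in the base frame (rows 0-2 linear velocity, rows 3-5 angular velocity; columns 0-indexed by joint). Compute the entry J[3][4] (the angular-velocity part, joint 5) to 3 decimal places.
0.500

axis z_4 = (0.5000,0.0000,-0.8660); lever o_n−o_4 = (4.3301,0.0000,2.5000)
cross product → J_v[:, 4] = (0.0000,-5.0000,-0.0000)
J_ω[:, 4] = z_4
entry J[3][4] = 0.5000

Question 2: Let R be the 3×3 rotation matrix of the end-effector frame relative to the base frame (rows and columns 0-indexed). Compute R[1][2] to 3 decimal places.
-1.000

End-effector z-axis (col 2 of R) = (0.0000,-1.0000,-0.0000)
R[1][2] = -1.0000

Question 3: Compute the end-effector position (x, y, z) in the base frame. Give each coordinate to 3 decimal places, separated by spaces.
-3.500 9.000 1.134

after link 1: o_1 = (-3.0000, 0.0000, 2.0000)
after link 2: o_2 = (-3.5000, 4.0000, 1.1340)
after link 3: o_3 = (-3.5000, 7.0000, 1.1340)
after link 4: o_4 = (-7.8301, 9.0000, -1.3660)
after link 5: o_5 = (-3.5000, 9.0000, 1.1340)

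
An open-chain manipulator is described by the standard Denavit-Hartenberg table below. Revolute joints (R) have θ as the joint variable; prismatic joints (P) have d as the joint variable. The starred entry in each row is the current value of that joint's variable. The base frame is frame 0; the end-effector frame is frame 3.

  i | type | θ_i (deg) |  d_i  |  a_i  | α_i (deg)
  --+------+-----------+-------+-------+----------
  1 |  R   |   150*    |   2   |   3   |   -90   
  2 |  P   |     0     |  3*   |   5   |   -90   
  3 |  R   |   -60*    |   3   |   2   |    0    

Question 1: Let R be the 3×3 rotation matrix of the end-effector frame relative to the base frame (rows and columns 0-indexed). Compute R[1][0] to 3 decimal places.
-0.500

End-effector x-axis (col 0 of R) = (-0.8660,-0.5000,0.0000)
R[1][0] = -0.5000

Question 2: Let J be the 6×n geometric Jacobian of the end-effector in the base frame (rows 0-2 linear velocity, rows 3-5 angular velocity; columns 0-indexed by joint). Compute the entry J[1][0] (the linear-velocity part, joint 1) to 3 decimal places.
axis z_0 = ẑ; lever o_n−o_0 = (-10.1603,0.4019,-1.0000)
cross product → J_v[:, 0] = (-0.4019,-10.1603,0.0000)
J_ω[:, 0] = z_0
entry J[1][0] = -10.1603

-10.160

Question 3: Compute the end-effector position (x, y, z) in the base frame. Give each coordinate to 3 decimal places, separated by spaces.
after link 1: o_1 = (-2.5981, 1.5000, 2.0000)
after link 2: o_2 = (-8.4282, 1.4019, 2.0000)
after link 3: o_3 = (-10.1603, 0.4019, -1.0000)

-10.160 0.402 -1.000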